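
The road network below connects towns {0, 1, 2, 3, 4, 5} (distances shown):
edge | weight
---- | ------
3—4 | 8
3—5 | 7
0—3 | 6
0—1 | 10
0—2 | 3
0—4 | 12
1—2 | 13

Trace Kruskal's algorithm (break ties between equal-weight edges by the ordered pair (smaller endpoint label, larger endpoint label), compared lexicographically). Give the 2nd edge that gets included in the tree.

Kruskal's algorithm — process edges by increasing weight (ties by edge label):
0—2 (3): add. Components now {0,2} {1} {3} {4} {5}
0—3 (6): add. Components now {0,2,3} {1} {4} {5}
3—5 (7): add. Components now {0,2,3,5} {1} {4}
3—4 (8): add. Components now {0,2,3,4,5} {1}
0—1 (10): add. Components now {0,1,2,3,4,5}
The 2nd edge added is 0—3.

0-3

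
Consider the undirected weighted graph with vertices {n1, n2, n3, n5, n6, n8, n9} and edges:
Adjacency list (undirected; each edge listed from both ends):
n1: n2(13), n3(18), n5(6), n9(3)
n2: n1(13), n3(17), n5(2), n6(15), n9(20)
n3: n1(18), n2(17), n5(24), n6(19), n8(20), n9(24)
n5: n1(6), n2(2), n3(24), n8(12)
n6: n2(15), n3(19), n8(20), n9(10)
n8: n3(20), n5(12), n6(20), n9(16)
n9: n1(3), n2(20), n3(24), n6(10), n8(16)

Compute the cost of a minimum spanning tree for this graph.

Prim's algorithm from n9:
Step 1: cheapest edge leaving the tree is n1-n9 (3); add n1.
Step 2: cheapest edge leaving the tree is n1-n5 (6); add n5.
Step 3: cheapest edge leaving the tree is n2-n5 (2); add n2.
Step 4: cheapest edge leaving the tree is n6-n9 (10); add n6.
Step 5: cheapest edge leaving the tree is n5-n8 (12); add n8.
Step 6: cheapest edge leaving the tree is n2-n3 (17); add n3.
MST edges: n1-n9, n1-n5, n2-n5, n6-n9, n5-n8, n2-n3; total weight 3+6+2+10+12+17 = 50.

50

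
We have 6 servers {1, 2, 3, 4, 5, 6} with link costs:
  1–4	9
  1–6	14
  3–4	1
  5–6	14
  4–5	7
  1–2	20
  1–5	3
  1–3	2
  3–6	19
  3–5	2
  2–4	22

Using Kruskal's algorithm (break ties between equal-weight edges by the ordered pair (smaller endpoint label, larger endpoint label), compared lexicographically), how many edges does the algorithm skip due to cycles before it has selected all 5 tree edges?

5

Sort edges by weight, then run Kruskal:
3–4 (1): add — endpoints in different components.
1–3 (2): add — endpoints in different components.
3–5 (2): add — endpoints in different components.
1–5 (3): skip — 1 and 5 already connected.
4–5 (7): skip — 4 and 5 already connected.
1–4 (9): skip — 1 and 4 already connected.
1–6 (14): add — endpoints in different components.
5–6 (14): skip — 5 and 6 already connected.
3–6 (19): skip — 3 and 6 already connected.
1–2 (20): add — endpoints in different components.
Edges rejected before the tree was complete: 5.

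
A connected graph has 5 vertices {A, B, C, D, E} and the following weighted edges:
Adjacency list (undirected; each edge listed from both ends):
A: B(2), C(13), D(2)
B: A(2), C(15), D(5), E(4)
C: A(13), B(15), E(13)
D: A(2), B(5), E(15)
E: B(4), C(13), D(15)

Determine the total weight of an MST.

Kruskal's algorithm — process edges by increasing weight (ties by edge label):
A—B (2): add — endpoints in different components.
A—D (2): add — endpoints in different components.
B—E (4): add — endpoints in different components.
B—D (5): skip — B and D already connected.
A—C (13): add — endpoints in different components.
MST edges: A—B, A—D, B—E, A—C; total weight 2+2+4+13 = 21.

21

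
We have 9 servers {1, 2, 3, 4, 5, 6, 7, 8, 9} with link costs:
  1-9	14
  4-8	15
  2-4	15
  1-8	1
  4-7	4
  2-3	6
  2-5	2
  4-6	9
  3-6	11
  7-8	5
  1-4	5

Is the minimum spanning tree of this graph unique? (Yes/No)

No

Kruskal: consider edges lightest-first.
1-8 (1): add — endpoints in different components.
2-5 (2): add — endpoints in different components.
4-7 (4): add — endpoints in different components.
1-4 (5): add — endpoints in different components.
7-8 (5): skip — 7 and 8 already connected.
2-3 (6): add — endpoints in different components.
4-6 (9): add — endpoints in different components.
3-6 (11): add — endpoints in different components.
1-9 (14): add — endpoints in different components.
Non-tree edge 7-8 has weight 5, equal to the heaviest edge on its tree cycle — swapping gives another MST of the same weight. Not unique.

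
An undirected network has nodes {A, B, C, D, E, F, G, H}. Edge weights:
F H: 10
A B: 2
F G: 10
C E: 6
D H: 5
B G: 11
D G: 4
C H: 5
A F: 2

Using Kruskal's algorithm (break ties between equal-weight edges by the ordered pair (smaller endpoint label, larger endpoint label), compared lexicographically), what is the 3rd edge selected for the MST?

D-G

Kruskal's algorithm — process edges by increasing weight (ties by edge label):
A B (2): add — endpoints in different components.
A F (2): add — endpoints in different components.
D G (4): add — endpoints in different components.
C H (5): add — endpoints in different components.
D H (5): add — endpoints in different components.
C E (6): add — endpoints in different components.
F G (10): add — endpoints in different components.
The 3rd edge added is D G.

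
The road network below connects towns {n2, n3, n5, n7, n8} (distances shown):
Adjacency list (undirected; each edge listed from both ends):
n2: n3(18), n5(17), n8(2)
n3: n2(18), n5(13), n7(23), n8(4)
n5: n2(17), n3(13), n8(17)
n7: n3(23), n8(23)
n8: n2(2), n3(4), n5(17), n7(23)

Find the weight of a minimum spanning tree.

42

Prim, starting at n5.
Step 1: frontier [n3 n5 13, n2 n5 17, n5 n8 17] → take n3 n5 (13); add n3.
Step 2: frontier [n3 n8 4, n2 n3 18, n3 n7 23, n2 n5 17, n5 n8 17] → take n3 n8 (4); add n8.
Step 3: frontier [n2 n3 18, n3 n7 23, n2 n5 17, n2 n8 2, n7 n8 23] → take n2 n8 (2); add n2.
Step 4: frontier [n3 n7 23, n7 n8 23] → take n3 n7 (23); add n7.
MST edges: n3 n5, n3 n8, n2 n8, n3 n7; total weight 13+4+2+23 = 42.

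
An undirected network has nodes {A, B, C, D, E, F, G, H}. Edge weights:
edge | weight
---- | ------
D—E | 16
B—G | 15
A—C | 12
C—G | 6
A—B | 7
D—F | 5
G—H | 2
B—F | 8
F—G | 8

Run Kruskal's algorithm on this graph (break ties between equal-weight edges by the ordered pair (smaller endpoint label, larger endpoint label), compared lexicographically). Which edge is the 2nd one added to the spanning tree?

Kruskal's algorithm — process edges by increasing weight (ties by edge label):
G—H (2): add — endpoints in different components.
D—F (5): add — endpoints in different components.
C—G (6): add — endpoints in different components.
A—B (7): add — endpoints in different components.
B—F (8): add — endpoints in different components.
F—G (8): add — endpoints in different components.
A—C (12): skip — A and C already connected.
B—G (15): skip — B and G already connected.
D—E (16): add — endpoints in different components.
The 2nd edge added is D—F.

D-F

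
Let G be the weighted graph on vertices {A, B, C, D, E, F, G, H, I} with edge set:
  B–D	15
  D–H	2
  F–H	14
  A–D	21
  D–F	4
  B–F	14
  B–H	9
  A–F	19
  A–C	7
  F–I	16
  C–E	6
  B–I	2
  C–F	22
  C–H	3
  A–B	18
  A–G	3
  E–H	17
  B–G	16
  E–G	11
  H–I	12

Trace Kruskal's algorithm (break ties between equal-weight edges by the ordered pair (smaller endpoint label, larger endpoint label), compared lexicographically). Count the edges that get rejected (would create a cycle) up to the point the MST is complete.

0

Kruskal's algorithm — process edges by increasing weight (ties by edge label):
B–I (2): add — endpoints in different components.
D–H (2): add — endpoints in different components.
A–G (3): add — endpoints in different components.
C–H (3): add — endpoints in different components.
D–F (4): add — endpoints in different components.
C–E (6): add — endpoints in different components.
A–C (7): add — endpoints in different components.
B–H (9): add — endpoints in different components.
Edges rejected before the tree was complete: 0.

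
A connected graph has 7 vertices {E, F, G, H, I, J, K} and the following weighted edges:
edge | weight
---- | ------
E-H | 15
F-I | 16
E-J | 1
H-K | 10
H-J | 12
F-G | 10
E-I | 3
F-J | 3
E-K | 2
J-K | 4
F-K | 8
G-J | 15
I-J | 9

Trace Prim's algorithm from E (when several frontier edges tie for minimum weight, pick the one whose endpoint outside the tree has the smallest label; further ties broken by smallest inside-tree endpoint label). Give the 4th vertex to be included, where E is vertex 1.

F

Prim, starting at E.
Step 1: frontier [E-J 1, E-K 2, E-I 3, E-H 15] → take E-J (1); add J.
Step 2: frontier [E-K 2, E-I 3, E-H 15, F-J 3, J-K 4, I-J 9, H-J 12, G-J 15] → take E-K (2); add K.
Step 3: frontier [E-I 3, E-H 15, F-J 3, I-J 9, H-J 12, G-J 15, F-K 8, H-K 10] → take F-J (3); add F.
Step 4: frontier [E-I 3, E-H 15, F-G 10, F-I 16, I-J 9, H-J 12, G-J 15, H-K 10] → take E-I (3); add I.
Step 5: frontier [E-H 15, F-G 10, H-J 12, G-J 15, H-K 10] → take F-G (10); add G.
Step 6: frontier [E-H 15, H-J 12, H-K 10] → take H-K (10); add H.
Vertex order: E, J, K, F, I, G, H. The 4th vertex is F.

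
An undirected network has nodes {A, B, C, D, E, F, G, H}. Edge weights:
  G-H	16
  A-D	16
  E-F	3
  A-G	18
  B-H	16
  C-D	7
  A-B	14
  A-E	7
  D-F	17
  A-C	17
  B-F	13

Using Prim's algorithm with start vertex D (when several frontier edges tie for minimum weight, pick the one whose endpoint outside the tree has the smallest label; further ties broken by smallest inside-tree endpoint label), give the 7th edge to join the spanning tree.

G-H

Grow the tree from D using Prim:
Step 1: cheapest edge leaving the tree is C-D (7); add C.
Step 2: cheapest edge leaving the tree is A-D (16); add A.
Step 3: cheapest edge leaving the tree is A-E (7); add E.
Step 4: cheapest edge leaving the tree is E-F (3); add F.
Step 5: cheapest edge leaving the tree is B-F (13); add B.
Step 6: cheapest edge leaving the tree is B-H (16); add H.
Step 7: cheapest edge leaving the tree is G-H (16); add G.
The 7th edge added is G-H.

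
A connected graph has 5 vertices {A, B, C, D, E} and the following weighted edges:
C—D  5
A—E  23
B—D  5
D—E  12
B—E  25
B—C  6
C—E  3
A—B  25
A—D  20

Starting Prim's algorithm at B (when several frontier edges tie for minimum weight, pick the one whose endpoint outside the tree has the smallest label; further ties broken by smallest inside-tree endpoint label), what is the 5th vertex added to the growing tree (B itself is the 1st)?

Prim, starting at B.
Step 1: frontier [B—D 5, B—C 6, A—B 25, B—E 25] → take B—D (5); add D.
Step 2: frontier [B—C 6, A—B 25, B—E 25, C—D 5, D—E 12, A—D 20] → take C—D (5); add C.
Step 3: frontier [A—B 25, B—E 25, C—E 3, D—E 12, A—D 20] → take C—E (3); add E.
Step 4: frontier [A—B 25, A—D 20, A—E 23] → take A—D (20); add A.
Vertex order: B, D, C, E, A. The 5th vertex is A.

A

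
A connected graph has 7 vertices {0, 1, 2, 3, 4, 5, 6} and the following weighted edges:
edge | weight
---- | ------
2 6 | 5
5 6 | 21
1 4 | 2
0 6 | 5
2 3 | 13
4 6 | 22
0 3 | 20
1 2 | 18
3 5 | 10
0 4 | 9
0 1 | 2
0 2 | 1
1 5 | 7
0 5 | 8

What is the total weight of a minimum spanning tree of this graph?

27

Grow the tree from 3 using Prim:
Step 1: cheapest edge leaving the tree is 3 5 (10); add 5.
Step 2: cheapest edge leaving the tree is 1 5 (7); add 1.
Step 3: cheapest edge leaving the tree is 0 1 (2); add 0.
Step 4: cheapest edge leaving the tree is 0 2 (1); add 2.
Step 5: cheapest edge leaving the tree is 1 4 (2); add 4.
Step 6: cheapest edge leaving the tree is 0 6 (5); add 6.
MST edges: 3 5, 1 5, 0 1, 0 2, 1 4, 0 6; total weight 10+7+2+1+2+5 = 27.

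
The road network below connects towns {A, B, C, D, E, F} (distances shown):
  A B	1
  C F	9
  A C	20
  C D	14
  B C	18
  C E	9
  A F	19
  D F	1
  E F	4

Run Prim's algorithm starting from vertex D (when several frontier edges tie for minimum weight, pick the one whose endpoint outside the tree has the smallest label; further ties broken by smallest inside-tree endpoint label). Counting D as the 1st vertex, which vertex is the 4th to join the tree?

C

Prim, starting at D.
Step 1: cheapest edge leaving the tree is D F (1); add F.
Step 2: cheapest edge leaving the tree is E F (4); add E.
Step 3: cheapest edge leaving the tree is C E (9); add C.
Step 4: cheapest edge leaving the tree is B C (18); add B.
Step 5: cheapest edge leaving the tree is A B (1); add A.
Vertex order: D, F, E, C, B, A. The 4th vertex is C.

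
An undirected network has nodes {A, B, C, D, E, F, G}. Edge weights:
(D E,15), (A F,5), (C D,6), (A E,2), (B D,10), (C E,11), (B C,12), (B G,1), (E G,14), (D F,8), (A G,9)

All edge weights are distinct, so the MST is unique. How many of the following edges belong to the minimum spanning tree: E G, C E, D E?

Sort edges by weight, then run Kruskal:
B G (1): add — endpoints in different components.
A E (2): add — endpoints in different components.
A F (5): add — endpoints in different components.
C D (6): add — endpoints in different components.
D F (8): add — endpoints in different components.
A G (9): add — endpoints in different components.
MST edge set: {B G, A E, A F, C D, D F, A G}.
Of the listed edges, {} are in the MST → 0.

0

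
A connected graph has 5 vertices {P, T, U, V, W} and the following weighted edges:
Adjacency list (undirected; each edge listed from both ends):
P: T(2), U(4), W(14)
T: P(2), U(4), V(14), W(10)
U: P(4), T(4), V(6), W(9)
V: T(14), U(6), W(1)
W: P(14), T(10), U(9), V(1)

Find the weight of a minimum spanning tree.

Grow the tree from V using Prim:
Step 1: frontier [V-W 1, U-V 6, T-V 14] → take V-W (1); add W.
Step 2: frontier [U-V 6, T-V 14, U-W 9, T-W 10, P-W 14] → take U-V (6); add U.
Step 3: frontier [P-U 4, T-U 4, T-V 14, T-W 10, P-W 14] → take P-U (4); add P.
Step 4: frontier [P-T 2, T-U 4, T-V 14, T-W 10] → take P-T (2); add T.
MST edges: V-W, U-V, P-U, P-T; total weight 1+6+4+2 = 13.

13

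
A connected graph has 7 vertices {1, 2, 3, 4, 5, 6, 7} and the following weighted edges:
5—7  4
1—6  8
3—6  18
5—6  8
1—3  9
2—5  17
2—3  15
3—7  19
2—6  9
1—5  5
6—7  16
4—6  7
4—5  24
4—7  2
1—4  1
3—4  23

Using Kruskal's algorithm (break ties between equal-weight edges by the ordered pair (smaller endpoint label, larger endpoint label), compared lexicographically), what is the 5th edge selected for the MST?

Sort edges by weight, then run Kruskal:
1—4 (1): add. Components now {1,4} {2} {3} {5} {6} {7}
4—7 (2): add. Components now {1,4,7} {2} {3} {5} {6}
5—7 (4): add. Components now {1,4,5,7} {2} {3} {6}
1—5 (5): skip — 1 and 5 already connected.
4—6 (7): add. Components now {1,4,5,6,7} {2} {3}
1—6 (8): skip — 1 and 6 already connected.
5—6 (8): skip — 5 and 6 already connected.
1—3 (9): add. Components now {1,3,4,5,6,7} {2}
2—6 (9): add. Components now {1,2,3,4,5,6,7}
The 5th edge added is 1—3.

1-3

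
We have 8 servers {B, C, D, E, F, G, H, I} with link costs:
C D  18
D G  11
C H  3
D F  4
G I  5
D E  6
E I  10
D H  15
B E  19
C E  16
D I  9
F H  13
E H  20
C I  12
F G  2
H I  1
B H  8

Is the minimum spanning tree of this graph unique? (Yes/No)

Yes

Sort edges by weight, then run Kruskal:
H I (1): add — endpoints in different components.
F G (2): add — endpoints in different components.
C H (3): add — endpoints in different components.
D F (4): add — endpoints in different components.
G I (5): add — endpoints in different components.
D E (6): add — endpoints in different components.
B H (8): add — endpoints in different components.
Every non-tree edge has weight strictly greater than the heaviest edge on the tree path between its endpoints, so the MST is unique.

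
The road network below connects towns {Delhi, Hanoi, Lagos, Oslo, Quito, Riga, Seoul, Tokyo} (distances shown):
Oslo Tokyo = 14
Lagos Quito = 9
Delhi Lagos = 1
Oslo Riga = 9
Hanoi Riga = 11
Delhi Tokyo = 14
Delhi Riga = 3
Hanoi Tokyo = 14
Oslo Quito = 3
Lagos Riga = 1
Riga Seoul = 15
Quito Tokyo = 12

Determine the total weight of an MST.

Kruskal: consider edges lightest-first.
Delhi Lagos (1): add — endpoints in different components.
Lagos Riga (1): add — endpoints in different components.
Delhi Riga (3): skip — Riga and Delhi already connected.
Oslo Quito (3): add — endpoints in different components.
Lagos Quito (9): add — endpoints in different components.
Oslo Riga (9): skip — Riga and Oslo already connected.
Hanoi Riga (11): add — endpoints in different components.
Quito Tokyo (12): add — endpoints in different components.
Delhi Tokyo (14): skip — Tokyo and Delhi already connected.
Hanoi Tokyo (14): skip — Hanoi and Tokyo already connected.
Oslo Tokyo (14): skip — Tokyo and Oslo already connected.
Riga Seoul (15): add — endpoints in different components.
MST edges: Delhi Lagos, Lagos Riga, Oslo Quito, Lagos Quito, Hanoi Riga, Quito Tokyo, Riga Seoul; total weight 1+1+3+9+11+12+15 = 52.

52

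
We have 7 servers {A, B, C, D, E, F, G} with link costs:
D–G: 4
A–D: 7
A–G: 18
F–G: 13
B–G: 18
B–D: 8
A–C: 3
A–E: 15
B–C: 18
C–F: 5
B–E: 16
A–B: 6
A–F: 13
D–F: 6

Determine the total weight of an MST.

Prim's algorithm from E:
Step 1: cheapest edge leaving the tree is A–E (15); add A.
Step 2: cheapest edge leaving the tree is A–C (3); add C.
Step 3: cheapest edge leaving the tree is C–F (5); add F.
Step 4: cheapest edge leaving the tree is A–B (6); add B.
Step 5: cheapest edge leaving the tree is D–F (6); add D.
Step 6: cheapest edge leaving the tree is D–G (4); add G.
MST edges: A–E, A–C, C–F, A–B, D–F, D–G; total weight 15+3+5+6+6+4 = 39.

39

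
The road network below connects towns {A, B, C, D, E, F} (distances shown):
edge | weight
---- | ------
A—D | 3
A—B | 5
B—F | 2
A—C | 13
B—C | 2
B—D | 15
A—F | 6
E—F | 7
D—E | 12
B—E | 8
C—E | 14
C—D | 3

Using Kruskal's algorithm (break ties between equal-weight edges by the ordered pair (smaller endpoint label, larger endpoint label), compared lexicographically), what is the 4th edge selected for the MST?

C-D

Sort edges by weight, then run Kruskal:
B—C (2): add. Components now {A} {B,C} {D} {E} {F}
B—F (2): add. Components now {A} {B,C,F} {D} {E}
A—D (3): add. Components now {A,D} {B,C,F} {E}
C—D (3): add. Components now {A,B,C,D,F} {E}
A—B (5): skip — A and B already connected.
A—F (6): skip — A and F already connected.
E—F (7): add. Components now {A,B,C,D,E,F}
The 4th edge added is C—D.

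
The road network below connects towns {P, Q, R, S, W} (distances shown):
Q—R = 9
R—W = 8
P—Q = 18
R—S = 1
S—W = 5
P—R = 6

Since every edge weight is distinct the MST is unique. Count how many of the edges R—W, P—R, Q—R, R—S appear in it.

Kruskal: consider edges lightest-first.
R—S (1): add. Components now {P} {R,S} {Q} {W}
S—W (5): add. Components now {P} {R,S,W} {Q}
P—R (6): add. Components now {P,R,S,W} {Q}
R—W (8): skip — R and W already connected.
Q—R (9): add. Components now {P,Q,R,S,W}
MST edge set: {R—S, S—W, P—R, Q—R}.
Of the listed edges, {P—R, Q—R, R—S} are in the MST → 3.

3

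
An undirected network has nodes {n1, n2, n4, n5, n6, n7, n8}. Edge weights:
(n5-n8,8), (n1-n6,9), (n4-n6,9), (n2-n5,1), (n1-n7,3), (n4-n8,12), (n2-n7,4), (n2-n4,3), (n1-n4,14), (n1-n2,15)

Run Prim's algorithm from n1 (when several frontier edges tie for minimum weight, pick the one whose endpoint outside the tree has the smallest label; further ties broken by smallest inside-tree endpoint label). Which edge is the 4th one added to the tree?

Prim's algorithm from n1:
Step 1: cheapest edge leaving the tree is n1-n7 (3); add n7.
Step 2: cheapest edge leaving the tree is n2-n7 (4); add n2.
Step 3: cheapest edge leaving the tree is n2-n5 (1); add n5.
Step 4: cheapest edge leaving the tree is n2-n4 (3); add n4.
Step 5: cheapest edge leaving the tree is n5-n8 (8); add n8.
Step 6: cheapest edge leaving the tree is n1-n6 (9); add n6.
The 4th edge added is n2-n4.

n2-n4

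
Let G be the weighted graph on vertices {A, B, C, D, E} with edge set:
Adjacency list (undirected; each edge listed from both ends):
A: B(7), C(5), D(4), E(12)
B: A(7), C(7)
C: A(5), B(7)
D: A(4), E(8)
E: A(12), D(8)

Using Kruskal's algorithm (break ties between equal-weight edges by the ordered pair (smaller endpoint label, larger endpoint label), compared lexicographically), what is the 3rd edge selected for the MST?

A-B

Kruskal: consider edges lightest-first.
A D (4): add — endpoints in different components.
A C (5): add — endpoints in different components.
A B (7): add — endpoints in different components.
B C (7): skip — B and C already connected.
D E (8): add — endpoints in different components.
The 3rd edge added is A B.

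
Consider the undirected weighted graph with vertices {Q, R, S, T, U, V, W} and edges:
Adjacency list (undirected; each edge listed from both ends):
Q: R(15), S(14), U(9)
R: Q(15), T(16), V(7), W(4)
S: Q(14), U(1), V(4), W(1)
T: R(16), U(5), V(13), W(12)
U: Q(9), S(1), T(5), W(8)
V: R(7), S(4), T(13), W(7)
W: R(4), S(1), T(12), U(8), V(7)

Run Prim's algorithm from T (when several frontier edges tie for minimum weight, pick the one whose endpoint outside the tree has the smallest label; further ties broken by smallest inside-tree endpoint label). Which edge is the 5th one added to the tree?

Prim, starting at T.
Step 1: frontier [T-U 5, T-W 12, T-V 13, R-T 16] → take T-U (5); add U.
Step 2: frontier [T-W 12, T-V 13, R-T 16, S-U 1, U-W 8, Q-U 9] → take S-U (1); add S.
Step 3: frontier [S-W 1, S-V 4, Q-S 14, T-W 12, T-V 13, R-T 16, U-W 8, Q-U 9] → take S-W (1); add W.
Step 4: frontier [S-V 4, Q-S 14, T-V 13, R-T 16, Q-U 9, R-W 4, V-W 7] → take R-W (4); add R.
Step 5: frontier [R-V 7, Q-R 15, S-V 4, Q-S 14, T-V 13, Q-U 9, V-W 7] → take S-V (4); add V.
Step 6: frontier [Q-R 15, Q-S 14, Q-U 9] → take Q-U (9); add Q.
The 5th edge added is S-V.

S-V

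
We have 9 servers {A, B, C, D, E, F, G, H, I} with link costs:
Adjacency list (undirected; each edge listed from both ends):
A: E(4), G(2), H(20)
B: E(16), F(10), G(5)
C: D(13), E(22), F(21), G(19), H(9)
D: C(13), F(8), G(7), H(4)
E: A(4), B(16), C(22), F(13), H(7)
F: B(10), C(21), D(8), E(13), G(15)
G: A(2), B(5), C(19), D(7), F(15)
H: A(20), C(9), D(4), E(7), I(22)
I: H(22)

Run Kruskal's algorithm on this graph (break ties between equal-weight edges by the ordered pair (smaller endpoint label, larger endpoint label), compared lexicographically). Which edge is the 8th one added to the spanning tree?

H-I

Kruskal's algorithm — process edges by increasing weight (ties by edge label):
A–G (2): add — endpoints in different components.
A–E (4): add — endpoints in different components.
D–H (4): add — endpoints in different components.
B–G (5): add — endpoints in different components.
D–G (7): add — endpoints in different components.
E–H (7): skip — E and H already connected.
D–F (8): add — endpoints in different components.
C–H (9): add — endpoints in different components.
B–F (10): skip — B and F already connected.
C–D (13): skip — C and D already connected.
E–F (13): skip — E and F already connected.
F–G (15): skip — F and G already connected.
B–E (16): skip — B and E already connected.
C–G (19): skip — C and G already connected.
A–H (20): skip — A and H already connected.
C–F (21): skip — C and F already connected.
C–E (22): skip — C and E already connected.
H–I (22): add — endpoints in different components.
The 8th edge added is H–I.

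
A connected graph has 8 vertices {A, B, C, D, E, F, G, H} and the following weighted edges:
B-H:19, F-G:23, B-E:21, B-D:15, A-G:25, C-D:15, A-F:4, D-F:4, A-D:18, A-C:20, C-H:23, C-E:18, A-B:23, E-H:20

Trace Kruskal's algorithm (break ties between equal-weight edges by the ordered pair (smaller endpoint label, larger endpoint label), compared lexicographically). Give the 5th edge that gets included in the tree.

C-E

Sort edges by weight, then run Kruskal:
A-F (4): add — endpoints in different components.
D-F (4): add — endpoints in different components.
B-D (15): add — endpoints in different components.
C-D (15): add — endpoints in different components.
A-D (18): skip — A and D already connected.
C-E (18): add — endpoints in different components.
B-H (19): add — endpoints in different components.
A-C (20): skip — A and C already connected.
E-H (20): skip — E and H already connected.
B-E (21): skip — B and E already connected.
A-B (23): skip — A and B already connected.
C-H (23): skip — C and H already connected.
F-G (23): add — endpoints in different components.
The 5th edge added is C-E.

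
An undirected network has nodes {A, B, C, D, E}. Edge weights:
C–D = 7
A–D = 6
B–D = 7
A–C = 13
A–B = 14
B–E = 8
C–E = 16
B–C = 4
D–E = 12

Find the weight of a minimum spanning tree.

25

Prim's algorithm from D:
Step 1: frontier [A–D 6, B–D 7, C–D 7, D–E 12] → take A–D (6); add A.
Step 2: frontier [A–C 13, A–B 14, B–D 7, C–D 7, D–E 12] → take B–D (7); add B.
Step 3: frontier [A–C 13, B–C 4, B–E 8, C–D 7, D–E 12] → take B–C (4); add C.
Step 4: frontier [B–E 8, C–E 16, D–E 12] → take B–E (8); add E.
MST edges: A–D, B–D, B–C, B–E; total weight 6+7+4+8 = 25.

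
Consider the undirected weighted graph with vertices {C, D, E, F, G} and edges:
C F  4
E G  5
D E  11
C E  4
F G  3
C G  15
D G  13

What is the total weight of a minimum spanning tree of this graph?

Grow the tree from E using Prim:
Step 1: cheapest edge leaving the tree is C E (4); add C.
Step 2: cheapest edge leaving the tree is C F (4); add F.
Step 3: cheapest edge leaving the tree is F G (3); add G.
Step 4: cheapest edge leaving the tree is D E (11); add D.
MST edges: C E, C F, F G, D E; total weight 4+4+3+11 = 22.

22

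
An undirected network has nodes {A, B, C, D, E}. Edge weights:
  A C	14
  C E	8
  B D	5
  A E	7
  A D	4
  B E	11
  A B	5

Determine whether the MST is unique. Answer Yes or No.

No

Sort edges by weight, then run Kruskal:
A D (4): add. Components now {A,D} {B} {C} {E}
A B (5): add. Components now {A,B,D} {C} {E}
B D (5): skip — B and D already connected.
A E (7): add. Components now {A,B,D,E} {C}
C E (8): add. Components now {A,B,C,D,E}
Non-tree edge B D has weight 5, equal to the heaviest edge on its tree cycle — swapping gives another MST of the same weight. Not unique.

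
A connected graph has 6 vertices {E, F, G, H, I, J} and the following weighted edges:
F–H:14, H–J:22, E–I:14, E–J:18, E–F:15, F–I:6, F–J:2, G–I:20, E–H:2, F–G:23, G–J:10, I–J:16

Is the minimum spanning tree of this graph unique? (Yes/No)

Sort edges by weight, then run Kruskal:
E–H (2): add. Components now {E,H} {F} {G} {I} {J}
F–J (2): add. Components now {E,H} {F,J} {G} {I}
F–I (6): add. Components now {E,H} {F,I,J} {G}
G–J (10): add. Components now {E,H} {F,G,I,J}
E–I (14): add. Components now {E,F,G,H,I,J}
Non-tree edge F–H has weight 14, equal to the heaviest edge on its tree cycle — swapping gives another MST of the same weight. Not unique.

No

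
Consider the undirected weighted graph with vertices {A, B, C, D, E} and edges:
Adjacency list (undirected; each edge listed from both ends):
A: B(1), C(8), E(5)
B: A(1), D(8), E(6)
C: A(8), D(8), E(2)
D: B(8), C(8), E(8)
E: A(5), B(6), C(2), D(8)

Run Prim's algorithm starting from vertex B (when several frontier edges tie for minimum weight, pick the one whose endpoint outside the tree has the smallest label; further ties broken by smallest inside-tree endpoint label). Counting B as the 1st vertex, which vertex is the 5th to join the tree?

Grow the tree from B using Prim:
Step 1: cheapest edge leaving the tree is A-B (1); add A.
Step 2: cheapest edge leaving the tree is A-E (5); add E.
Step 3: cheapest edge leaving the tree is C-E (2); add C.
Step 4: cheapest edge leaving the tree is B-D (8); add D.
Vertex order: B, A, E, C, D. The 5th vertex is D.

D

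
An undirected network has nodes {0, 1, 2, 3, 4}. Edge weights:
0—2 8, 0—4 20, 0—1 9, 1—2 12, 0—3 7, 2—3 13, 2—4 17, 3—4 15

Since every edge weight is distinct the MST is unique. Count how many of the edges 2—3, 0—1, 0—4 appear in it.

Sort edges by weight, then run Kruskal:
0—3 (7): add. Components now {0,3} {1} {2} {4}
0—2 (8): add. Components now {0,2,3} {1} {4}
0—1 (9): add. Components now {0,1,2,3} {4}
1—2 (12): skip — 1 and 2 already connected.
2—3 (13): skip — 2 and 3 already connected.
3—4 (15): add. Components now {0,1,2,3,4}
MST edge set: {0—3, 0—2, 0—1, 3—4}.
Of the listed edges, {0—1} are in the MST → 1.

1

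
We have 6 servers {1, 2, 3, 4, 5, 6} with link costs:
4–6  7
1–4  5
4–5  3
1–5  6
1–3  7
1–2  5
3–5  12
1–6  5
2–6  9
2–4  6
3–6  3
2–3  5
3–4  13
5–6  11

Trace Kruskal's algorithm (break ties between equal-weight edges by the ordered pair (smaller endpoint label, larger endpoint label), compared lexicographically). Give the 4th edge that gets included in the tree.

1-4

Kruskal: consider edges lightest-first.
3–6 (3): add. Components now {1} {2} {3,6} {4} {5}
4–5 (3): add. Components now {1} {2} {3,6} {4,5}
1–2 (5): add. Components now {1,2} {3,6} {4,5}
1–4 (5): add. Components now {1,2,4,5} {3,6}
1–6 (5): add. Components now {1,2,3,4,5,6}
The 4th edge added is 1–4.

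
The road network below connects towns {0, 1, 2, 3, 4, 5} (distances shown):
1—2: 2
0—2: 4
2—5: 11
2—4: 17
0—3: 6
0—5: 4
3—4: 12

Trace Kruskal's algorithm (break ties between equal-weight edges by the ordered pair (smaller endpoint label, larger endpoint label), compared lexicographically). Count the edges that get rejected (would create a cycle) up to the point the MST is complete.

1

Kruskal's algorithm — process edges by increasing weight (ties by edge label):
1—2 (2): add. Components now {0} {1,2} {3} {4} {5}
0—2 (4): add. Components now {0,1,2} {3} {4} {5}
0—5 (4): add. Components now {0,1,2,5} {3} {4}
0—3 (6): add. Components now {0,1,2,3,5} {4}
2—5 (11): skip — 2 and 5 already connected.
3—4 (12): add. Components now {0,1,2,3,4,5}
Edges rejected before the tree was complete: 1.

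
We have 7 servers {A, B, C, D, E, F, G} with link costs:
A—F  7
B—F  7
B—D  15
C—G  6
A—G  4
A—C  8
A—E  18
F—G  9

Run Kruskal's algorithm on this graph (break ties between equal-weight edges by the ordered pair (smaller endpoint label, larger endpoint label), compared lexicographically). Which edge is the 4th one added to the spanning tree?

B-F

Sort edges by weight, then run Kruskal:
A—G (4): add — endpoints in different components.
C—G (6): add — endpoints in different components.
A—F (7): add — endpoints in different components.
B—F (7): add — endpoints in different components.
A—C (8): skip — A and C already connected.
F—G (9): skip — F and G already connected.
B—D (15): add — endpoints in different components.
A—E (18): add — endpoints in different components.
The 4th edge added is B—F.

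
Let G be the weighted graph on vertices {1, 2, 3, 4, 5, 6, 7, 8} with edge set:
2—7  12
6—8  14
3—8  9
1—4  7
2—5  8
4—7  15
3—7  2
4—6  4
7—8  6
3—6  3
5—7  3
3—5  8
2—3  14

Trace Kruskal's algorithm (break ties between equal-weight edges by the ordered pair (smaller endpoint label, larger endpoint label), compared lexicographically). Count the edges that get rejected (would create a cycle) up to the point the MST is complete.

0

Sort edges by weight, then run Kruskal:
3—7 (2): add — endpoints in different components.
3—6 (3): add — endpoints in different components.
5—7 (3): add — endpoints in different components.
4—6 (4): add — endpoints in different components.
7—8 (6): add — endpoints in different components.
1—4 (7): add — endpoints in different components.
2—5 (8): add — endpoints in different components.
Edges rejected before the tree was complete: 0.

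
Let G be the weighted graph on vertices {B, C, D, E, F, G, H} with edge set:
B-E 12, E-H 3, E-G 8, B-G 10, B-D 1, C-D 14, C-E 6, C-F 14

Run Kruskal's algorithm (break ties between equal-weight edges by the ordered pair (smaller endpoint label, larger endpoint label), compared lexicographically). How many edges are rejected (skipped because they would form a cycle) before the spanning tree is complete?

Sort edges by weight, then run Kruskal:
B-D (1): add — endpoints in different components.
E-H (3): add — endpoints in different components.
C-E (6): add — endpoints in different components.
E-G (8): add — endpoints in different components.
B-G (10): add — endpoints in different components.
B-E (12): skip — B and E already connected.
C-D (14): skip — C and D already connected.
C-F (14): add — endpoints in different components.
Edges rejected before the tree was complete: 2.

2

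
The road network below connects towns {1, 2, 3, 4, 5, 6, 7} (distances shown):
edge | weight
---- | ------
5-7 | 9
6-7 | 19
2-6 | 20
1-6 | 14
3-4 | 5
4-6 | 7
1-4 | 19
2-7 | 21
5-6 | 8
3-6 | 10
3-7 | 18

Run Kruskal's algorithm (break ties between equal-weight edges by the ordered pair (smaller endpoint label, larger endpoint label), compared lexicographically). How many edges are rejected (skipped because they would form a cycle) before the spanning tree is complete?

4

Kruskal: consider edges lightest-first.
3-4 (5): add — endpoints in different components.
4-6 (7): add — endpoints in different components.
5-6 (8): add — endpoints in different components.
5-7 (9): add — endpoints in different components.
3-6 (10): skip — 3 and 6 already connected.
1-6 (14): add — endpoints in different components.
3-7 (18): skip — 3 and 7 already connected.
1-4 (19): skip — 1 and 4 already connected.
6-7 (19): skip — 6 and 7 already connected.
2-6 (20): add — endpoints in different components.
Edges rejected before the tree was complete: 4.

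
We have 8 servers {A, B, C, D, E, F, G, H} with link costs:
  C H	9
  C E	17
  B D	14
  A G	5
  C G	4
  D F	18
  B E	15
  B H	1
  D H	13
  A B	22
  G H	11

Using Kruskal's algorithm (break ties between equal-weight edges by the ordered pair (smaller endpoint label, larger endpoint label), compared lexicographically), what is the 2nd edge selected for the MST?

Sort edges by weight, then run Kruskal:
B H (1): add — endpoints in different components.
C G (4): add — endpoints in different components.
A G (5): add — endpoints in different components.
C H (9): add — endpoints in different components.
G H (11): skip — G and H already connected.
D H (13): add — endpoints in different components.
B D (14): skip — B and D already connected.
B E (15): add — endpoints in different components.
C E (17): skip — C and E already connected.
D F (18): add — endpoints in different components.
The 2nd edge added is C G.

C-G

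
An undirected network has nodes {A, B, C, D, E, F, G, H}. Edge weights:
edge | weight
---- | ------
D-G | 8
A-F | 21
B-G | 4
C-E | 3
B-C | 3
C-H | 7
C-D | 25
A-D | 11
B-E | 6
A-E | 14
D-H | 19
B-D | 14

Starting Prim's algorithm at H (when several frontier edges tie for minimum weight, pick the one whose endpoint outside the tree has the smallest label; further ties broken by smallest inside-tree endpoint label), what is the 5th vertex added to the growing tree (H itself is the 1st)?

Grow the tree from H using Prim:
Step 1: frontier [C-H 7, D-H 19] → take C-H (7); add C.
Step 2: frontier [B-C 3, C-E 3, C-D 25, D-H 19] → take B-C (3); add B.
Step 3: frontier [B-G 4, B-E 6, B-D 14, C-E 3, C-D 25, D-H 19] → take C-E (3); add E.
Step 4: frontier [B-G 4, B-D 14, C-D 25, A-E 14, D-H 19] → take B-G (4); add G.
Step 5: frontier [B-D 14, C-D 25, A-E 14, D-G 8, D-H 19] → take D-G (8); add D.
Step 6: frontier [A-D 11, A-E 14] → take A-D (11); add A.
Step 7: frontier [A-F 21] → take A-F (21); add F.
Vertex order: H, C, B, E, G, D, A, F. The 5th vertex is G.

G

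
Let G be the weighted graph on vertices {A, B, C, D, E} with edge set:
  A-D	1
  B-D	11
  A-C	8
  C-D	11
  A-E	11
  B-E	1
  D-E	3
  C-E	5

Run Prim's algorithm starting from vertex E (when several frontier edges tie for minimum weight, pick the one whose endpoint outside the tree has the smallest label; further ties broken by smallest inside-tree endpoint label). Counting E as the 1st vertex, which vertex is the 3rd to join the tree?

D

Prim's algorithm from E:
Step 1: cheapest edge leaving the tree is B-E (1); add B.
Step 2: cheapest edge leaving the tree is D-E (3); add D.
Step 3: cheapest edge leaving the tree is A-D (1); add A.
Step 4: cheapest edge leaving the tree is C-E (5); add C.
Vertex order: E, B, D, A, C. The 3rd vertex is D.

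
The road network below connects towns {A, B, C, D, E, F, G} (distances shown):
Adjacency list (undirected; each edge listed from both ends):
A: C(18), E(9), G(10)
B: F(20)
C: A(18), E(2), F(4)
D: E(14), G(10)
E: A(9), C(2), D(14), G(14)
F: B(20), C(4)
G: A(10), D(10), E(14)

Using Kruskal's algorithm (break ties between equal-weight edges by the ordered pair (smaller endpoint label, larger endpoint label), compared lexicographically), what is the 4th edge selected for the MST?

Sort edges by weight, then run Kruskal:
C–E (2): add. Components now {A} {B} {C,E} {D} {F} {G}
C–F (4): add. Components now {A} {B} {C,E,F} {D} {G}
A–E (9): add. Components now {A,C,E,F} {B} {D} {G}
A–G (10): add. Components now {A,C,E,F,G} {B} {D}
D–G (10): add. Components now {A,C,D,E,F,G} {B}
D–E (14): skip — D and E already connected.
E–G (14): skip — E and G already connected.
A–C (18): skip — A and C already connected.
B–F (20): add. Components now {A,B,C,D,E,F,G}
The 4th edge added is A–G.

A-G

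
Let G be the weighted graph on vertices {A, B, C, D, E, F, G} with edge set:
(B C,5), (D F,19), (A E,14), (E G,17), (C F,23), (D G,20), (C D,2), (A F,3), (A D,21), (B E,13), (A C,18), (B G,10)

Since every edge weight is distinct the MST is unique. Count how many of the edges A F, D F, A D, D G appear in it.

Kruskal: consider edges lightest-first.
C D (2): add — endpoints in different components.
A F (3): add — endpoints in different components.
B C (5): add — endpoints in different components.
B G (10): add — endpoints in different components.
B E (13): add — endpoints in different components.
A E (14): add — endpoints in different components.
MST edge set: {C D, A F, B C, B G, B E, A E}.
Of the listed edges, {A F} are in the MST → 1.

1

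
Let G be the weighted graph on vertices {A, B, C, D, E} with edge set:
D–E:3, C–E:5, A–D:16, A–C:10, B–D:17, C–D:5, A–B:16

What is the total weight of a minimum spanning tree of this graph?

Prim's algorithm from E:
Step 1: frontier [D–E 3, C–E 5] → take D–E (3); add D.
Step 2: frontier [C–D 5, A–D 16, B–D 17, C–E 5] → take C–D (5); add C.
Step 3: frontier [A–C 10, A–D 16, B–D 17] → take A–C (10); add A.
Step 4: frontier [A–B 16, B–D 17] → take A–B (16); add B.
MST edges: D–E, C–D, A–C, A–B; total weight 3+5+10+16 = 34.

34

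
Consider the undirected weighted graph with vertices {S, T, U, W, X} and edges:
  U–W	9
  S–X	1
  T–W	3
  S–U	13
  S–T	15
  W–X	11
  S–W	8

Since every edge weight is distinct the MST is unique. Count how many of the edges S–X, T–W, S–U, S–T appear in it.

Kruskal: consider edges lightest-first.
S–X (1): add — endpoints in different components.
T–W (3): add — endpoints in different components.
S–W (8): add — endpoints in different components.
U–W (9): add — endpoints in different components.
MST edge set: {S–X, T–W, S–W, U–W}.
Of the listed edges, {S–X, T–W} are in the MST → 2.

2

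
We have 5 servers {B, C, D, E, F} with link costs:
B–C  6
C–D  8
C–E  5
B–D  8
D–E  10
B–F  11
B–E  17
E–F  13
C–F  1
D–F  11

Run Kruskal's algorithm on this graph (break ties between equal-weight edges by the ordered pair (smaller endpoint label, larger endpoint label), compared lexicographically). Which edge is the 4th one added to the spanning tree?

B-D

Kruskal's algorithm — process edges by increasing weight (ties by edge label):
C–F (1): add — endpoints in different components.
C–E (5): add — endpoints in different components.
B–C (6): add — endpoints in different components.
B–D (8): add — endpoints in different components.
The 4th edge added is B–D.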